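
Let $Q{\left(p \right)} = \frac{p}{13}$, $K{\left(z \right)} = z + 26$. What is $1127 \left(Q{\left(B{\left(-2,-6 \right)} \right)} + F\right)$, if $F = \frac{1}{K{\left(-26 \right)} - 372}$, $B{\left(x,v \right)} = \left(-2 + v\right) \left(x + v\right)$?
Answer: $\frac{26816965}{4836} \approx 5545.3$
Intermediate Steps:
$B{\left(x,v \right)} = \left(-2 + v\right) \left(v + x\right)$
$K{\left(z \right)} = 26 + z$
$Q{\left(p \right)} = \frac{p}{13}$ ($Q{\left(p \right)} = p \frac{1}{13} = \frac{p}{13}$)
$F = - \frac{1}{372}$ ($F = \frac{1}{\left(26 - 26\right) - 372} = \frac{1}{0 - 372} = \frac{1}{-372} = - \frac{1}{372} \approx -0.0026882$)
$1127 \left(Q{\left(B{\left(-2,-6 \right)} \right)} + F\right) = 1127 \left(\frac{\left(-6\right)^{2} - -12 - -4 - -12}{13} - \frac{1}{372}\right) = 1127 \left(\frac{36 + 12 + 4 + 12}{13} - \frac{1}{372}\right) = 1127 \left(\frac{1}{13} \cdot 64 - \frac{1}{372}\right) = 1127 \left(\frac{64}{13} - \frac{1}{372}\right) = 1127 \cdot \frac{23795}{4836} = \frac{26816965}{4836}$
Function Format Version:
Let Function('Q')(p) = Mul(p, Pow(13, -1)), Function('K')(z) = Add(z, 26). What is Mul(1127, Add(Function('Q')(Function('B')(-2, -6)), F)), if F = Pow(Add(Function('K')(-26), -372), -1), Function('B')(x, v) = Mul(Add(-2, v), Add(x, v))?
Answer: Rational(26816965, 4836) ≈ 5545.3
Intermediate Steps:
Function('B')(x, v) = Mul(Add(-2, v), Add(v, x))
Function('K')(z) = Add(26, z)
Function('Q')(p) = Mul(Rational(1, 13), p) (Function('Q')(p) = Mul(p, Rational(1, 13)) = Mul(Rational(1, 13), p))
F = Rational(-1, 372) (F = Pow(Add(Add(26, -26), -372), -1) = Pow(Add(0, -372), -1) = Pow(-372, -1) = Rational(-1, 372) ≈ -0.0026882)
Mul(1127, Add(Function('Q')(Function('B')(-2, -6)), F)) = Mul(1127, Add(Mul(Rational(1, 13), Add(Pow(-6, 2), Mul(-2, -6), Mul(-2, -2), Mul(-6, -2))), Rational(-1, 372))) = Mul(1127, Add(Mul(Rational(1, 13), Add(36, 12, 4, 12)), Rational(-1, 372))) = Mul(1127, Add(Mul(Rational(1, 13), 64), Rational(-1, 372))) = Mul(1127, Add(Rational(64, 13), Rational(-1, 372))) = Mul(1127, Rational(23795, 4836)) = Rational(26816965, 4836)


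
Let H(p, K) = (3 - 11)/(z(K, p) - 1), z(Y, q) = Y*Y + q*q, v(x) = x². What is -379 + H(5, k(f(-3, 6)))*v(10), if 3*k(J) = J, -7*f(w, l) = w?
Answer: -485283/1177 ≈ -412.31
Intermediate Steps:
f(w, l) = -w/7
z(Y, q) = Y² + q²
k(J) = J/3
H(p, K) = -8/(-1 + K² + p²) (H(p, K) = (3 - 11)/((K² + p²) - 1) = -8/(-1 + K² + p²))
-379 + H(5, k(f(-3, 6)))*v(10) = -379 - 8/(-1 + ((-⅐*(-3))/3)² + 5²)*10² = -379 - 8/(-1 + ((⅓)*(3/7))² + 25)*100 = -379 - 8/(-1 + (⅐)² + 25)*100 = -379 - 8/(-1 + 1/49 + 25)*100 = -379 - 8/1177/49*100 = -379 - 8*49/1177*100 = -379 - 392/1177*100 = -379 - 39200/1177 = -485283/1177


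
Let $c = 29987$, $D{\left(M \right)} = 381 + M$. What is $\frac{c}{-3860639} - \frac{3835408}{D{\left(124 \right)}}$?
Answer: $- \frac{14807140849147}{1949622695} \approx -7594.9$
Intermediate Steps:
$\frac{c}{-3860639} - \frac{3835408}{D{\left(124 \right)}} = \frac{29987}{-3860639} - \frac{3835408}{381 + 124} = 29987 \left(- \frac{1}{3860639}\right) - \frac{3835408}{505} = - \frac{29987}{3860639} - \frac{3835408}{505} = - \frac{14807140849147}{1949622695}$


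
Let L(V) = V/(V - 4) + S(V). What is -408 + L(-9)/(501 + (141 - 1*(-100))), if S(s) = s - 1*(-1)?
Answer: -3935663/9646 ≈ -408.01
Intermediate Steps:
S(s) = 1 + s (S(s) = s + 1 = 1 + s)
L(V) = 1 + V + V/(-4 + V) (L(V) = V/(V - 4) + (1 + V) = V/(-4 + V) + (1 + V) = 1 + V + V/(-4 + V))
-408 + L(-9)/(501 + (141 - 1*(-100))) = -408 + ((-4 + (-9)² - 2*(-9))/(-4 - 9))/(501 + (141 - 1*(-100))) = -408 + ((-4 + 81 + 18)/(-13))/(501 + (141 + 100)) = -408 + (-1/13*95)/(501 + 241) = -408 - 95/13/742 = -408 + (1/742)*(-95/13) = -408 - 95/9646 = -3935663/9646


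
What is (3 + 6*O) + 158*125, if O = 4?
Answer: 19777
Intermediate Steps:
(3 + 6*O) + 158*125 = (3 + 6*4) + 158*125 = (3 + 24) + 19750 = 27 + 19750 = 19777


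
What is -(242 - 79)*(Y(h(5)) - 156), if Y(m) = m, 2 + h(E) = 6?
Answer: 24776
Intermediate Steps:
h(E) = 4 (h(E) = -2 + 6 = 4)
-(242 - 79)*(Y(h(5)) - 156) = -(242 - 79)*(4 - 156) = -163*(-152) = -1*(-24776) = 24776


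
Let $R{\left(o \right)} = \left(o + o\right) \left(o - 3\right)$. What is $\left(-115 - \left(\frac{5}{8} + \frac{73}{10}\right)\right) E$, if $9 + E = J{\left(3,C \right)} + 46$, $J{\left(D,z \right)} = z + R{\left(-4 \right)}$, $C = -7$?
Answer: $- \frac{211431}{20} \approx -10572.0$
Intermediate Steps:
$R{\left(o \right)} = 2 o \left(-3 + o\right)$
$J{\left(D,z \right)} = 56 + z$ ($J{\left(D,z \right)} = z + 2 \left(-4\right) \left(-3 - 4\right) = z + 2 \left(-4\right) \left(-7\right) = z + 56 = 56 + z$)
$E = 86$ ($E = -9 + \left(\left(56 - 7\right) + 46\right) = -9 + \left(49 + 46\right) = -9 + 95 = 86$)
$\left(-115 - \left(\frac{5}{8} + \frac{73}{10}\right)\right) E = \left(-115 - \left(\frac{5}{8} + \frac{73}{10}\right)\right) 86 = \left(-115 - \frac{317}{40}\right) 86 = \left(- \frac{4917}{40}\right) 86 = - \frac{211431}{20}$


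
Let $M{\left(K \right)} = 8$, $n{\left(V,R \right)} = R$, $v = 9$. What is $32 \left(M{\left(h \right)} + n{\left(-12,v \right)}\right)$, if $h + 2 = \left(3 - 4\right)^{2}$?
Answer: $544$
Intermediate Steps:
$h = -1$ ($h = -2 + \left(3 - 4\right)^{2} = -2 + \left(-1\right)^{2} = -2 + 1 = -1$)
$32 \left(M{\left(h \right)} + n{\left(-12,v \right)}\right) = 32 \left(8 + 9\right) = 32 \cdot 17 = 544$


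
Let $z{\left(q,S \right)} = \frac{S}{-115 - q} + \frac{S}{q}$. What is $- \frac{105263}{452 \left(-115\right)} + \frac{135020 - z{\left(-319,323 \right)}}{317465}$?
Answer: $\frac{1934844810572}{789612598995} \approx 2.4504$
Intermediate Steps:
$z{\left(q,S \right)} = \frac{S}{q} + \frac{S}{-115 - q}$
$- \frac{105263}{452 \left(-115\right)} + \frac{135020 - z{\left(-319,323 \right)}}{317465} = - \frac{105263}{452 \left(-115\right)} + \frac{135020 - 115 \cdot 323 \frac{1}{-319} \frac{1}{115 - 319}}{317465} = - \frac{105263}{-51980} + \left(135020 - 115 \cdot 323 \left(- \frac{1}{319}\right) \frac{1}{-204}\right) \frac{1}{317465} = \left(-105263\right) \left(- \frac{1}{51980}\right) + \left(135020 - 115 \cdot 323 \left(- \frac{1}{319}\right) \left(- \frac{1}{204}\right)\right) \frac{1}{317465} = \frac{105263}{51980} + \left(135020 - \frac{2185}{3828}\right) \frac{1}{317465} = \frac{105263}{51980} + \frac{516854375}{3828} \cdot \frac{1}{317465} = \frac{105263}{51980} + \frac{103370875}{243051204} = \frac{1934844810572}{789612598995}$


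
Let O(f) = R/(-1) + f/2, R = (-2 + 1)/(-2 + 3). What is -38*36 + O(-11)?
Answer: -2745/2 ≈ -1372.5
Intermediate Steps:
R = -1 (R = -1/1 = -1*1 = -1)
O(f) = 1 + f/2 (O(f) = -1/(-1) + f/2 = -1*(-1) + f*(½) = 1 + f/2)
-38*36 + O(-11) = -38*36 + (1 + (½)*(-11)) = -1368 + (1 - 11/2) = -1368 - 9/2 = -2745/2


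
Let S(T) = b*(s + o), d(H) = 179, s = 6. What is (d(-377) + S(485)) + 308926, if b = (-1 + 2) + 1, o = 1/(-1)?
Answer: 309115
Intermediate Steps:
o = -1
b = 2 (b = 1 + 1 = 2)
S(T) = 10 (S(T) = 2*(6 - 1) = 2*5 = 10)
(d(-377) + S(485)) + 308926 = (179 + 10) + 308926 = 189 + 308926 = 309115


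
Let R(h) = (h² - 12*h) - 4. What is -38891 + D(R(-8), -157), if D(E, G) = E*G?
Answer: -63383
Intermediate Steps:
R(h) = -4 + h² - 12*h
-38891 + D(R(-8), -157) = -38891 + (-4 + (-8)² - 12*(-8))*(-157) = -38891 + (-4 + 64 + 96)*(-157) = -38891 + 156*(-157) = -38891 - 24492 = -63383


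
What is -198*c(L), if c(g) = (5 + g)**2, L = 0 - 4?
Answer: -198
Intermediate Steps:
L = -4
-198*c(L) = -198*(5 - 4)**2 = -198*1**2 = -198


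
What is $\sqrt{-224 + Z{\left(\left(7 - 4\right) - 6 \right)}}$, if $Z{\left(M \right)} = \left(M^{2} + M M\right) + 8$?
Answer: $3 i \sqrt{22} \approx 14.071 i$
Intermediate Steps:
$Z{\left(M \right)} = 8 + 2 M^{2}$ ($Z{\left(M \right)} = \left(M^{2} + M^{2}\right) + 8 = 2 M^{2} + 8 = 8 + 2 M^{2}$)
$\sqrt{-224 + Z{\left(\left(7 - 4\right) - 6 \right)}} = \sqrt{-224 + \left(8 + 2 \left(\left(7 - 4\right) - 6\right)^{2}\right)} = \sqrt{-224 + \left(8 + 2 \left(3 - 6\right)^{2}\right)} = \sqrt{-224 + \left(8 + 2 \left(-3\right)^{2}\right)} = \sqrt{-224 + \left(8 + 2 \cdot 9\right)} = \sqrt{-224 + \left(8 + 18\right)} = \sqrt{-224 + 26} = \sqrt{-198} = 3 i \sqrt{22}$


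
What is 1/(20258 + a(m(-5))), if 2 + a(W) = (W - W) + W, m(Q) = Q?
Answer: 1/20251 ≈ 4.9380e-5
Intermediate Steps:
a(W) = -2 + W (a(W) = -2 + ((W - W) + W) = -2 + (0 + W) = -2 + W)
1/(20258 + a(m(-5))) = 1/(20258 + (-2 - 5)) = 1/(20258 - 7) = 1/20251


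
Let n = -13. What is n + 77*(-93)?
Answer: -7174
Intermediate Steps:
n + 77*(-93) = -13 + 77*(-93) = -13 - 7161 = -7174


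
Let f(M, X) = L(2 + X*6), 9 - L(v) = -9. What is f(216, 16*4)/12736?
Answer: 9/6368 ≈ 0.0014133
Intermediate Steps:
L(v) = 18 (L(v) = 9 - 1*(-9) = 9 + 9 = 18)
f(M, X) = 18
f(216, 16*4)/12736 = 18/12736 = 18*(1/12736) = 9/6368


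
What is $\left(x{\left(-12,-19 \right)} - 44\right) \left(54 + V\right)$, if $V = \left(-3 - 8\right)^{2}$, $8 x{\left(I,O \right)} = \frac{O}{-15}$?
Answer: $- \frac{184135}{24} \approx -7672.3$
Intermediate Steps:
$x{\left(I,O \right)} = - \frac{O}{120}$ ($x{\left(I,O \right)} = \frac{O \frac{1}{-15}}{8} = \frac{O \left(- \frac{1}{15}\right)}{8} = \frac{\left(- \frac{1}{15}\right) O}{8} = - \frac{O}{120}$)
$V = 121$ ($V = \left(-3 - 8\right)^{2} = \left(-11\right)^{2} = 121$)
$\left(x{\left(-12,-19 \right)} - 44\right) \left(54 + V\right) = \left(\left(- \frac{1}{120}\right) \left(-19\right) - 44\right) \left(54 + 121\right) = \left(\frac{19}{120} - 44\right) 175 = \left(- \frac{5261}{120}\right) 175 = - \frac{184135}{24}$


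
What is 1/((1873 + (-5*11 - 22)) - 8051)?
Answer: -1/6255 ≈ -0.00015987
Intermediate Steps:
1/((1873 + (-5*11 - 22)) - 8051) = 1/((1873 + (-55 - 22)) - 8051) = 1/((1873 - 77) - 8051) = 1/(1796 - 8051) = 1/(-6255) = -1/6255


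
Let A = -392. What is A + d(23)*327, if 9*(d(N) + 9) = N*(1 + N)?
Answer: 16721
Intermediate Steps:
d(N) = -9 + N*(1 + N)/9 (d(N) = -9 + (N*(1 + N))/9 = -9 + N*(1 + N)/9)
A + d(23)*327 = -392 + (-9 + (⅑)*23 + (⅑)*23²)*327 = -392 + (-9 + 23/9 + (⅑)*529)*327 = -392 + (-9 + 23/9 + 529/9)*327 = -392 + (157/3)*327 = -392 + 17113 = 16721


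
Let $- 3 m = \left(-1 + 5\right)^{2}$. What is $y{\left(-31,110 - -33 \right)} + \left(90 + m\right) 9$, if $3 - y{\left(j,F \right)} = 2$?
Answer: $763$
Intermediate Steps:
$y{\left(j,F \right)} = 1$ ($y{\left(j,F \right)} = 3 - 2 = 1$)
$m = - \frac{16}{3}$ ($m = - \frac{\left(-1 + 5\right)^{2}}{3} = - \frac{4^{2}}{3} = \left(- \frac{1}{3}\right) 16 = - \frac{16}{3} \approx -5.3333$)
$y{\left(-31,110 - -33 \right)} + \left(90 + m\right) 9 = 1 + \left(90 - \frac{16}{3}\right) 9 = 1 + \frac{254}{3} \cdot 9 = 1 + 762 = 763$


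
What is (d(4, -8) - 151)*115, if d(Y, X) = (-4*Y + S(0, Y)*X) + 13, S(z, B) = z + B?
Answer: -21390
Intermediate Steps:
S(z, B) = B + z
d(Y, X) = 13 - 4*Y + X*Y (d(Y, X) = (-4*Y + (Y + 0)*X) + 13 = (-4*Y + Y*X) + 13 = (-4*Y + X*Y) + 13 = 13 - 4*Y + X*Y)
(d(4, -8) - 151)*115 = ((13 - 4*4 - 8*4) - 151)*115 = ((13 - 16 - 32) - 151)*115 = (-35 - 151)*115 = -186*115 = -21390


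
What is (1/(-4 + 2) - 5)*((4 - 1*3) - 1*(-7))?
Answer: -44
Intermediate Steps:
(1/(-4 + 2) - 5)*((4 - 1*3) - 1*(-7)) = (1/(-2) - 5)*((4 - 3) + 7) = (-½ - 5)*(1 + 7) = -11/2*8 = -44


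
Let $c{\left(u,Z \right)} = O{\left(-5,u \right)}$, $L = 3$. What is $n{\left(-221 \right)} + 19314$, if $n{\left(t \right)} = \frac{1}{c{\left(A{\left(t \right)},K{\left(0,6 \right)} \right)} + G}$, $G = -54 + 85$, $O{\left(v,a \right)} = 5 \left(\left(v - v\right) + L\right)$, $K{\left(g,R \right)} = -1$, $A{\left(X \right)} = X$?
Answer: $\frac{888445}{46} \approx 19314.0$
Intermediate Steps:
$O{\left(v,a \right)} = 15$ ($O{\left(v,a \right)} = 5 \left(\left(v - v\right) + 3\right) = 5 \left(0 + 3\right) = 5 \cdot 3 = 15$)
$c{\left(u,Z \right)} = 15$
$G = 31$
$n{\left(t \right)} = \frac{1}{46}$ ($n{\left(t \right)} = \frac{1}{15 + 31} = \frac{1}{46}$)
$n{\left(-221 \right)} + 19314 = \frac{1}{46} + 19314 = \frac{888445}{46}$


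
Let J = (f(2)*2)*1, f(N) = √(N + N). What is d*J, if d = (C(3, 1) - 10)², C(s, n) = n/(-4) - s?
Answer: 2809/4 ≈ 702.25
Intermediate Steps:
C(s, n) = -s - n/4 (C(s, n) = n*(-¼) - s = -n/4 - s = -s - n/4)
f(N) = √2*√N (f(N) = √(2*N) = √2*√N)
d = 2809/16 (d = ((-1*3 - ¼*1) - 10)² = ((-3 - ¼) - 10)² = (-13/4 - 10)² = (-53/4)² = 2809/16 ≈ 175.56)
J = 4 (J = ((√2*√2)*2)*1 = (2*2)*1 = 4*1 = 4)
d*J = (2809/16)*4 = 2809/4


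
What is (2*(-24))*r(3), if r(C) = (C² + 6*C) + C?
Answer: -1440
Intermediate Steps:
r(C) = C² + 7*C
(2*(-24))*r(3) = (2*(-24))*(3*(7 + 3)) = -144*10 = -48*30 = -1440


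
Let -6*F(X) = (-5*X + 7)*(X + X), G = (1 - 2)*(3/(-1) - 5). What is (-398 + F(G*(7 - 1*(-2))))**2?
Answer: 65189476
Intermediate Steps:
G = 8 (G = -(3*(-1) - 5) = -(-3 - 5) = -1*(-8) = 8)
F(X) = -X*(7 - 5*X)/3 (F(X) = -(-5*X + 7)*(X + X)/6 = -(7 - 5*X)*2*X/6 = -X*(7 - 5*X)/3)
(-398 + F(G*(7 - 1*(-2))))**2 = (-398 + (8*(7 - 1*(-2)))*(-7 + 5*(8*(7 - 1*(-2))))/3)**2 = (-398 + (8*(7 + 2))*(-7 + 5*(8*(7 + 2)))/3)**2 = (-398 + (8*9)*(-7 + 5*(8*9))/3)**2 = (-398 + (1/3)*72*(-7 + 5*72))**2 = (-398 + (1/3)*72*(-7 + 360))**2 = (-398 + (1/3)*72*353)**2 = (-398 + 8472)**2 = 8074**2 = 65189476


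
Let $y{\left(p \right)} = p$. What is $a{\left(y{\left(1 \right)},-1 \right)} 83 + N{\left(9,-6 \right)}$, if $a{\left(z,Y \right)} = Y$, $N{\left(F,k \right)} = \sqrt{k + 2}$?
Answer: $-83 + 2 i \approx -83.0 + 2.0 i$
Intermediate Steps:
$N{\left(F,k \right)} = \sqrt{2 + k}$
$a{\left(y{\left(1 \right)},-1 \right)} 83 + N{\left(9,-6 \right)} = \left(-1\right) 83 + \sqrt{2 - 6} = -83 + \sqrt{-4} = -83 + 2 i$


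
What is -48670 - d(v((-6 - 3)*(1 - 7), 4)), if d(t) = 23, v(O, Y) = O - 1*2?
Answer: -48693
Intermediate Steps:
v(O, Y) = -2 + O (v(O, Y) = O - 2 = -2 + O)
-48670 - d(v((-6 - 3)*(1 - 7), 4)) = -48670 - 1*23 = -48670 - 23 = -48693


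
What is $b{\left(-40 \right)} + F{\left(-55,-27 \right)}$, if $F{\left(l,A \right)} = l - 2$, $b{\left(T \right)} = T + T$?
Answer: $-137$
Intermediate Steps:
$b{\left(T \right)} = 2 T$
$F{\left(l,A \right)} = -2 + l$ ($F{\left(l,A \right)} = l - 2 = -2 + l$)
$b{\left(-40 \right)} + F{\left(-55,-27 \right)} = 2 \left(-40\right) - 57 = -80 - 57 = -137$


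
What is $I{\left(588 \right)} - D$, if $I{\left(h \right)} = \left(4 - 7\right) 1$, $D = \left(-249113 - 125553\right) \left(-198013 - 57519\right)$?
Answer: $-95739152315$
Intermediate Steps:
$D = 95739152312$ ($D = \left(-374666\right) \left(-255532\right) = 95739152312$)
$I{\left(h \right)} = -3$ ($I{\left(h \right)} = \left(-3\right) 1 = -3$)
$I{\left(588 \right)} - D = -3 - 95739152312 = -95739152315$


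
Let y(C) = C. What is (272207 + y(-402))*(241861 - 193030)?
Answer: 13272509955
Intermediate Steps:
(272207 + y(-402))*(241861 - 193030) = (272207 - 402)*(241861 - 193030) = 271805*48831 = 13272509955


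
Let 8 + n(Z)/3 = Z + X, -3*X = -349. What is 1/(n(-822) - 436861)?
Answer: -1/439002 ≈ -2.2779e-6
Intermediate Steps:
X = 349/3 (X = -⅓*(-349) = 349/3 ≈ 116.33)
n(Z) = 325 + 3*Z (n(Z) = -24 + 3*(Z + 349/3) = -24 + 3*(349/3 + Z) = -24 + (349 + 3*Z) = 325 + 3*Z)
1/(n(-822) - 436861) = 1/((325 + 3*(-822)) - 436861) = 1/((325 - 2466) - 436861) = 1/(-2141 - 436861) = 1/(-439002) = -1/439002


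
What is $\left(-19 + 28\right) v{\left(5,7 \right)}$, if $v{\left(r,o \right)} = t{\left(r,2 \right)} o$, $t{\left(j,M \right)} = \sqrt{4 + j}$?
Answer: $189$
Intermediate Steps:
$v{\left(r,o \right)} = o \sqrt{4 + r}$ ($v{\left(r,o \right)} = \sqrt{4 + r} o = o \sqrt{4 + r}$)
$\left(-19 + 28\right) v{\left(5,7 \right)} = \left(-19 + 28\right) 7 \sqrt{4 + 5} = 9 \cdot 7 \sqrt{9} = 9 \cdot 7 \cdot 3 = 9 \cdot 21 = 189$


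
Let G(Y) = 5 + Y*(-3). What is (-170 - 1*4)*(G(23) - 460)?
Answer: 91176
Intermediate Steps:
G(Y) = 5 - 3*Y
(-170 - 1*4)*(G(23) - 460) = (-170 - 1*4)*((5 - 3*23) - 460) = (-170 - 4)*((5 - 69) - 460) = -174*(-64 - 460) = -174*(-524) = 91176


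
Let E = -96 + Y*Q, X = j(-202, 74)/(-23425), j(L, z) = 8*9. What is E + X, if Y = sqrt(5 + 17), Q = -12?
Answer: -2248872/23425 - 12*sqrt(22) ≈ -152.29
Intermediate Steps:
j(L, z) = 72
Y = sqrt(22) ≈ 4.6904
X = -72/23425 (X = 72/(-23425) = 72*(-1/23425) = -72/23425 ≈ -0.0030736)
E = -96 - 12*sqrt(22) (E = -96 + sqrt(22)*(-12) = -96 - 12*sqrt(22) ≈ -152.28)
E + X = (-96 - 12*sqrt(22)) - 72/23425 = -2248872/23425 - 12*sqrt(22)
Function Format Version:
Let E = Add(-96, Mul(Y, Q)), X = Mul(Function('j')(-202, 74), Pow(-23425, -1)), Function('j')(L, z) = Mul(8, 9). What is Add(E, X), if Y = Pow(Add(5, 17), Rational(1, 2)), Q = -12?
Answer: Add(Rational(-2248872, 23425), Mul(-12, Pow(22, Rational(1, 2)))) ≈ -152.29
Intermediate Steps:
Function('j')(L, z) = 72
Y = Pow(22, Rational(1, 2)) ≈ 4.6904
X = Rational(-72, 23425) (X = Mul(72, Pow(-23425, -1)) = Mul(72, Rational(-1, 23425)) = Rational(-72, 23425) ≈ -0.0030736)
E = Add(-96, Mul(-12, Pow(22, Rational(1, 2)))) (E = Add(-96, Mul(Pow(22, Rational(1, 2)), -12)) = Add(-96, Mul(-12, Pow(22, Rational(1, 2)))) ≈ -152.28)
Add(E, X) = Add(Add(-96, Mul(-12, Pow(22, Rational(1, 2)))), Rational(-72, 23425)) = Add(Rational(-2248872, 23425), Mul(-12, Pow(22, Rational(1, 2))))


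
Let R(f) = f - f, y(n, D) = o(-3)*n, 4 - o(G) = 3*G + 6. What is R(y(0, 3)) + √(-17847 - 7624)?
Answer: I*√25471 ≈ 159.6*I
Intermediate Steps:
o(G) = -2 - 3*G (o(G) = 4 - (3*G + 6) = 4 - (6 + 3*G) = 4 + (-6 - 3*G) = -2 - 3*G)
y(n, D) = 7*n (y(n, D) = (-2 - 3*(-3))*n = (-2 + 9)*n = 7*n)
R(f) = 0
R(y(0, 3)) + √(-17847 - 7624) = 0 + √(-17847 - 7624) = 0 + √(-25471) = 0 + I*√25471 = I*√25471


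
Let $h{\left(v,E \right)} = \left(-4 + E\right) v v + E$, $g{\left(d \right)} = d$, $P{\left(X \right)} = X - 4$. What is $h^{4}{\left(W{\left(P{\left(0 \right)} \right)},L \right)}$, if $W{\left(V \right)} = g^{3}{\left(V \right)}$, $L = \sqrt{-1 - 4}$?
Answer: $\left(-16384 + 4097 i \sqrt{5}\right)^{4} \approx -5.6073 \cdot 10^{16} - 1.1078 \cdot 10^{17} i$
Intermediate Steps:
$P{\left(X \right)} = -4 + X$
$L = i \sqrt{5}$ ($L = \sqrt{-5} = i \sqrt{5} \approx 2.2361 i$)
$W{\left(V \right)} = V^{3}$
$h{\left(v,E \right)} = E + v^{2} \left(-4 + E\right)$ ($h{\left(v,E \right)} = v \left(-4 + E\right) v + E = v^{2} \left(-4 + E\right) + E = E + v^{2} \left(-4 + E\right)$)
$h^{4}{\left(W{\left(P{\left(0 \right)} \right)},L \right)} = \left(i \sqrt{5} - 4 \left(\left(-4 + 0\right)^{3}\right)^{2} + i \sqrt{5} \left(\left(-4 + 0\right)^{3}\right)^{2}\right)^{4} = \left(i \sqrt{5} - 4 \left(\left(-4\right)^{3}\right)^{2} + i \sqrt{5} \left(\left(-4\right)^{3}\right)^{2}\right)^{4} = \left(i \sqrt{5} - 4 \left(-64\right)^{2} + i \sqrt{5} \left(-64\right)^{2}\right)^{4} = \left(i \sqrt{5} - 16384 + i \sqrt{5} \cdot 4096\right)^{4} = \left(i \sqrt{5} - 16384 + 4096 i \sqrt{5}\right)^{4} = \left(-16384 + 4097 i \sqrt{5}\right)^{4}$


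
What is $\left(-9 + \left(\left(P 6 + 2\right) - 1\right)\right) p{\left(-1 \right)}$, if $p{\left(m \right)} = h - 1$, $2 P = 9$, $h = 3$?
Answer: $38$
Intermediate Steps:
$P = \frac{9}{2}$ ($P = \frac{1}{2} \cdot 9 = \frac{9}{2} \approx 4.5$)
$p{\left(m \right)} = 2$ ($p{\left(m \right)} = 3 - 1 = 2$)
$\left(-9 + \left(\left(P 6 + 2\right) - 1\right)\right) p{\left(-1 \right)} = \left(-9 + \left(\left(\frac{9}{2} \cdot 6 + 2\right) - 1\right)\right) 2 = \left(-9 + \left(\left(27 + 2\right) - 1\right)\right) 2 = \left(-9 + \left(29 - 1\right)\right) 2 = \left(-9 + 28\right) 2 = 19 \cdot 2 = 38$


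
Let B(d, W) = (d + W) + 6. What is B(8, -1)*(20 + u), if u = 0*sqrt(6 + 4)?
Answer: 260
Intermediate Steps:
B(d, W) = 6 + W + d (B(d, W) = (W + d) + 6 = 6 + W + d)
u = 0 (u = 0*sqrt(10) = 0)
B(8, -1)*(20 + u) = (6 - 1 + 8)*(20 + 0) = 13*20 = 260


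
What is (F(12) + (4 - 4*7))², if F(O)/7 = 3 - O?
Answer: 7569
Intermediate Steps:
F(O) = 21 - 7*O (F(O) = 7*(3 - O) = 21 - 7*O)
(F(12) + (4 - 4*7))² = ((21 - 7*12) + (4 - 4*7))² = ((21 - 84) + (4 - 28))² = (-63 - 24)² = (-87)² = 7569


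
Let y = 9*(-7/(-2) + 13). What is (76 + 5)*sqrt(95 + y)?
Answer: 81*sqrt(974)/2 ≈ 1264.0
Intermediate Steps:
y = 297/2 (y = 9*(-7*(-1/2) + 13) = 9*(7/2 + 13) = 9*(33/2) = 297/2 ≈ 148.50)
(76 + 5)*sqrt(95 + y) = (76 + 5)*sqrt(95 + 297/2) = 81*sqrt(487/2) = 81*(sqrt(974)/2) = 81*sqrt(974)/2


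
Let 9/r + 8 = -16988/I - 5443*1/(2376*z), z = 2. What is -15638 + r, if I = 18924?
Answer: -1177016024194/75262091 ≈ -15639.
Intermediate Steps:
r = -67445136/75262091 (r = 9/(-8 + (-16988/18924 - 5443/(33*(72*2)))) = 9/(-8 + (-16988*1/18924 - 5443/(33*144))) = 9/(-8 + (-4247/4731 - 5443/4752)) = 9/(-8 - 15310859/7493904) = 9/(-75262091/7493904) = 9*(-7493904/75262091) = -67445136/75262091 ≈ -0.89614)
-15638 + r = -15638 - 67445136/75262091 = -1177016024194/75262091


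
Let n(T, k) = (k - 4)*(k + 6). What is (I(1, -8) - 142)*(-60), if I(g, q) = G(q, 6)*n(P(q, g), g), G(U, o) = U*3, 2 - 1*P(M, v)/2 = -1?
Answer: -21720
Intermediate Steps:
P(M, v) = 6 (P(M, v) = 4 - 2*(-1) = 4 + 2 = 6)
G(U, o) = 3*U
n(T, k) = (-4 + k)*(6 + k)
I(g, q) = 3*q*(-24 + g² + 2*g) (I(g, q) = (3*q)*(-24 + g² + 2*g) = 3*q*(-24 + g² + 2*g))
(I(1, -8) - 142)*(-60) = (3*(-8)*(-24 + 1² + 2*1) - 142)*(-60) = (3*(-8)*(-24 + 1 + 2) - 142)*(-60) = (3*(-8)*(-21) - 142)*(-60) = (504 - 142)*(-60) = 362*(-60) = -21720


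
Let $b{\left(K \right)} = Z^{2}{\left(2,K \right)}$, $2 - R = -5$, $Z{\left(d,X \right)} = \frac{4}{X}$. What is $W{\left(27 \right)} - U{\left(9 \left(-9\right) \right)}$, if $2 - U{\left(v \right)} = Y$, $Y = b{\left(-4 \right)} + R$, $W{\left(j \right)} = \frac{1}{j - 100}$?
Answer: $\frac{437}{73} \approx 5.9863$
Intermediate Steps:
$R = 7$ ($R = 2 - -5 = 2 + 5 = 7$)
$b{\left(K \right)} = \frac{16}{K^{2}}$ ($b{\left(K \right)} = \left(\frac{4}{K}\right)^{2} = \frac{16}{K^{2}}$)
$W{\left(j \right)} = \frac{1}{-100 + j}$
$Y = 8$ ($Y = \frac{16}{16} + 7 = 16 \cdot \frac{1}{16} + 7 = 1 + 7 = 8$)
$U{\left(v \right)} = -6$ ($U{\left(v \right)} = 2 - 8 = -6$)
$W{\left(27 \right)} - U{\left(9 \left(-9\right) \right)} = \frac{1}{-100 + 27} - -6 = \frac{1}{-73} + 6 = - \frac{1}{73} + 6 = \frac{437}{73}$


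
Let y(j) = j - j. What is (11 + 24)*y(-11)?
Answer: 0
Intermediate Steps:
y(j) = 0
(11 + 24)*y(-11) = (11 + 24)*0 = 35*0 = 0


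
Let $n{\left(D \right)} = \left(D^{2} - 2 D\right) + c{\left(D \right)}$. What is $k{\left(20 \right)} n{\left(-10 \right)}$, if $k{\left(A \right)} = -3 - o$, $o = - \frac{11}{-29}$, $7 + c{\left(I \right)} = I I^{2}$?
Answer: $\frac{86926}{29} \approx 2997.4$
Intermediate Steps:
$c{\left(I \right)} = -7 + I^{3}$ ($c{\left(I \right)} = -7 + I I^{2} = -7 + I^{3}$)
$o = \frac{11}{29}$ ($o = \left(-11\right) \left(- \frac{1}{29}\right) = \frac{11}{29} \approx 0.37931$)
$n{\left(D \right)} = -7 + D^{2} + D^{3} - 2 D$ ($n{\left(D \right)} = \left(D^{2} - 2 D\right) + \left(-7 + D^{3}\right) = -7 + D^{2} + D^{3} - 2 D$)
$k{\left(A \right)} = - \frac{98}{29}$ ($k{\left(A \right)} = -3 - \frac{11}{29} = - \frac{98}{29}$)
$k{\left(20 \right)} n{\left(-10 \right)} = - \frac{98 \left(-7 + \left(-10\right)^{2} + \left(-10\right)^{3} - -20\right)}{29} = - \frac{98 \left(-7 + 100 - 1000 + 20\right)}{29} = \left(- \frac{98}{29}\right) \left(-887\right) = \frac{86926}{29}$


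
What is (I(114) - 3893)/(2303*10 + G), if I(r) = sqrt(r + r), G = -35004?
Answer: 3893/11974 - sqrt(57)/5987 ≈ 0.32386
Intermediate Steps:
I(r) = sqrt(2)*sqrt(r) (I(r) = sqrt(2*r) = sqrt(2)*sqrt(r))
(I(114) - 3893)/(2303*10 + G) = (sqrt(2)*sqrt(114) - 3893)/(2303*10 - 35004) = (2*sqrt(57) - 3893)/(23030 - 35004) = (-3893 + 2*sqrt(57))/(-11974) = (-3893 + 2*sqrt(57))*(-1/11974) = 3893/11974 - sqrt(57)/5987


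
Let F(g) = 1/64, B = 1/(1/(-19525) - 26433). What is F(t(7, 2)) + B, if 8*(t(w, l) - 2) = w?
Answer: 257427363/16515338432 ≈ 0.015587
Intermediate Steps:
t(w, l) = 2 + w/8
B = -19525/516104326 (B = 1/(-1/19525 - 26433) = 1/(-516104326/19525) = -19525/516104326 ≈ -3.7831e-5)
F(g) = 1/64
F(t(7, 2)) + B = 1/64 - 19525/516104326 = 257427363/16515338432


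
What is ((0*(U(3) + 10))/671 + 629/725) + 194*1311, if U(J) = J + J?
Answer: 184392779/725 ≈ 2.5433e+5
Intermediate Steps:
U(J) = 2*J
((0*(U(3) + 10))/671 + 629/725) + 194*1311 = ((0*(2*3 + 10))/671 + 629/725) + 194*1311 = ((0*(6 + 10))*(1/671) + 629*(1/725)) + 254334 = ((0*16)*(1/671) + 629/725) + 254334 = (0*(1/671) + 629/725) + 254334 = (0 + 629/725) + 254334 = 629/725 + 254334 = 184392779/725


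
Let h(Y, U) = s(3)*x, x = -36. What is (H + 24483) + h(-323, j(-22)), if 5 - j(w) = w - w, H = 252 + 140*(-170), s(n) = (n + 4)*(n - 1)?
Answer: 431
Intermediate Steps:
s(n) = (-1 + n)*(4 + n) (s(n) = (4 + n)*(-1 + n) = (-1 + n)*(4 + n))
H = -23548 (H = 252 - 23800 = -23548)
j(w) = 5 (j(w) = 5 - (w - w) = 5 - 1*0 = 5 + 0 = 5)
h(Y, U) = -504 (h(Y, U) = (-4 + 3² + 3*3)*(-36) = (-4 + 9 + 9)*(-36) = 14*(-36) = -504)
(H + 24483) + h(-323, j(-22)) = (-23548 + 24483) - 504 = 935 - 504 = 431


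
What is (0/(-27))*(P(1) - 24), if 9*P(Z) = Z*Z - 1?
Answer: 0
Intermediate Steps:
P(Z) = -⅑ + Z²/9 (P(Z) = (Z*Z - 1)/9 = (Z² - 1)/9 = (-1 + Z²)/9 = -⅑ + Z²/9)
(0/(-27))*(P(1) - 24) = (0/(-27))*((-⅑ + (⅑)*1²) - 24) = (0*(-1/27))*((-⅑ + (⅑)*1) - 24) = 0*((-⅑ + ⅑) - 24) = 0*(0 - 24) = 0*(-24) = 0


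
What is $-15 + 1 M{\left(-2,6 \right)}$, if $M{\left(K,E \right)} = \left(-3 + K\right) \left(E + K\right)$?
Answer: $-35$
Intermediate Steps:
$-15 + 1 M{\left(-2,6 \right)} = -15 + 1 \left(\left(-2\right)^{2} - 18 - -6 + 6 \left(-2\right)\right) = -15 + 1 \left(4 - 18 + 6 - 12\right) = -15 + 1 \left(-20\right) = -15 - 20 = -35$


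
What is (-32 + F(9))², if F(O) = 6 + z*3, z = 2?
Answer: 400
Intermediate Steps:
F(O) = 12 (F(O) = 6 + 2*3 = 6 + 6 = 12)
(-32 + F(9))² = (-32 + 12)² = (-20)² = 400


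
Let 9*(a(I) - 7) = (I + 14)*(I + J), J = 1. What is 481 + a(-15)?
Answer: 4406/9 ≈ 489.56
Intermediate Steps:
a(I) = 7 + (1 + I)*(14 + I)/9 (a(I) = 7 + ((I + 14)*(I + 1))/9 = 7 + ((14 + I)*(1 + I))/9 = 7 + ((1 + I)*(14 + I))/9 = 7 + (1 + I)*(14 + I)/9)
481 + a(-15) = 481 + (77/9 + (1/9)*(-15)**2 + (5/3)*(-15)) = 481 + (77/9 + (1/9)*225 - 25) = 481 + (77/9 + 25 - 25) = 481 + 77/9 = 4406/9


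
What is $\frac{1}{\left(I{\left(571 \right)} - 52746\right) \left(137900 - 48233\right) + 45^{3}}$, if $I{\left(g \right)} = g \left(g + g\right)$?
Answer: $\frac{1}{53740752237} \approx 1.8608 \cdot 10^{-11}$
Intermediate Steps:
$I{\left(g \right)} = 2 g^{2}$ ($I{\left(g \right)} = g 2 g = 2 g^{2}$)
$\frac{1}{\left(I{\left(571 \right)} - 52746\right) \left(137900 - 48233\right) + 45^{3}} = \frac{1}{\left(2 \cdot 571^{2} - 52746\right) \left(137900 - 48233\right) + 45^{3}} = \frac{1}{\left(2 \cdot 326041 - 52746\right) 89667 + 91125} = \frac{1}{\left(652082 - 52746\right) 89667 + 91125} = \frac{1}{599336 \cdot 89667 + 91125} = \frac{1}{53740661112 + 91125} = \frac{1}{53740752237}$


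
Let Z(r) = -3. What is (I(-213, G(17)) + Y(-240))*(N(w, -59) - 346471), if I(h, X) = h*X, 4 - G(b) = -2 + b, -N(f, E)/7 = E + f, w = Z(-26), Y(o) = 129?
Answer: -855403464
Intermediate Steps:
w = -3
N(f, E) = -7*E - 7*f (N(f, E) = -7*(E + f) = -7*E - 7*f)
G(b) = 6 - b (G(b) = 4 - (-2 + b) = 4 + (2 - b) = 6 - b)
I(h, X) = X*h
(I(-213, G(17)) + Y(-240))*(N(w, -59) - 346471) = ((6 - 1*17)*(-213) + 129)*((-7*(-59) - 7*(-3)) - 346471) = ((6 - 17)*(-213) + 129)*((413 + 21) - 346471) = (-11*(-213) + 129)*(434 - 346471) = (2343 + 129)*(-346037) = 2472*(-346037) = -855403464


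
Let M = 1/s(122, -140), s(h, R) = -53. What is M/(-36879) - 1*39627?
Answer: -77454419048/1954587 ≈ -39627.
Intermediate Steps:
M = -1/53 (M = 1/(-53) = -1/53 ≈ -0.018868)
M/(-36879) - 1*39627 = -1/53/(-36879) - 1*39627 = -1/53*(-1/36879) - 39627 = 1/1954587 - 39627 = -77454419048/1954587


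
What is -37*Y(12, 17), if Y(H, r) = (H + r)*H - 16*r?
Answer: -2812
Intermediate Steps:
Y(H, r) = -16*r + H*(H + r) (Y(H, r) = H*(H + r) - 16*r = -16*r + H*(H + r))
-37*Y(12, 17) = -37*(12**2 - 16*17 + 12*17) = -37*(144 - 272 + 204) = -37*76 = -2812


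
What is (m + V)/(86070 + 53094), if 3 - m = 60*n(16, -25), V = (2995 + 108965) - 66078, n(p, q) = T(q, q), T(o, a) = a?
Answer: 15795/46388 ≈ 0.34050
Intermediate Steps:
n(p, q) = q
V = 45882 (V = 111960 - 66078 = 45882)
m = 1503 (m = 3 - 60*(-25) = 3 - 1*(-1500) = 3 + 1500 = 1503)
(m + V)/(86070 + 53094) = (1503 + 45882)/(86070 + 53094) = 47385/139164 = 47385*(1/139164) = 15795/46388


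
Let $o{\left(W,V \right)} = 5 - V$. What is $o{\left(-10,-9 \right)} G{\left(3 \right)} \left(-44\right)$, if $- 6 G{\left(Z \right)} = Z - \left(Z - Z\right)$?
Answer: $308$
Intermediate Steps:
$G{\left(Z \right)} = - \frac{Z}{6}$ ($G{\left(Z \right)} = - \frac{Z - \left(Z - Z\right)}{6} = - \frac{Z - 0}{6} = - \frac{Z + 0}{6} = - \frac{Z}{6}$)
$o{\left(-10,-9 \right)} G{\left(3 \right)} \left(-44\right) = \left(5 - -9\right) \left(\left(- \frac{1}{6}\right) 3\right) \left(-44\right) = \left(5 + 9\right) \left(- \frac{1}{2}\right) \left(-44\right) = 14 \left(- \frac{1}{2}\right) \left(-44\right) = \left(-7\right) \left(-44\right) = 308$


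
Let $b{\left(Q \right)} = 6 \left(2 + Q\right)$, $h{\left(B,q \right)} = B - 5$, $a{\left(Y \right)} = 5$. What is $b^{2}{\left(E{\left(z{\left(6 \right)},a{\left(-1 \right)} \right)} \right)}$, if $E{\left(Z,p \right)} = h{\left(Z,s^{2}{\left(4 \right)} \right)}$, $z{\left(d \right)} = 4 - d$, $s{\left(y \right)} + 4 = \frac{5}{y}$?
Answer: $900$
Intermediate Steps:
$s{\left(y \right)} = -4 + \frac{5}{y}$
$h{\left(B,q \right)} = -5 + B$ ($h{\left(B,q \right)} = B - 5 = -5 + B$)
$E{\left(Z,p \right)} = -5 + Z$
$b{\left(Q \right)} = 12 + 6 Q$
$b^{2}{\left(E{\left(z{\left(6 \right)},a{\left(-1 \right)} \right)} \right)} = \left(12 + 6 \left(-5 + \left(4 - 6\right)\right)\right)^{2} = \left(12 + 6 \left(-5 - 2\right)\right)^{2} = \left(12 + 6 \left(-7\right)\right)^{2} = \left(12 - 42\right)^{2} = \left(-30\right)^{2} = 900$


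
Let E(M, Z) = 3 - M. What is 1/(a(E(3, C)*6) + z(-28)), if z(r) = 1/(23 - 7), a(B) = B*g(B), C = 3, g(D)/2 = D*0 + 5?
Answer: 16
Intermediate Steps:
g(D) = 10 (g(D) = 2*(D*0 + 5) = 2*(0 + 5) = 2*5 = 10)
a(B) = 10*B (a(B) = B*10 = 10*B)
z(r) = 1/16
1/(a(E(3, C)*6) + z(-28)) = 1/(10*((3 - 1*3)*6) + 1/16) = 1/(10*((3 - 3)*6) + 1/16) = 1/(10*(0*6) + 1/16) = 1/(10*0 + 1/16) = 1/(0 + 1/16) = 1/(1/16) = 16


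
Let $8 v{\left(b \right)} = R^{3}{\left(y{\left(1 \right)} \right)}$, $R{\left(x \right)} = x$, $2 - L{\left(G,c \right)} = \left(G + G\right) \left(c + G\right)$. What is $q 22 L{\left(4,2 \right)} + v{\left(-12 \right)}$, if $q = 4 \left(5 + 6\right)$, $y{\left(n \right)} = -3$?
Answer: $- \frac{356251}{8} \approx -44531.0$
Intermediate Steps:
$L{\left(G,c \right)} = 2 - 2 G \left(G + c\right)$ ($L{\left(G,c \right)} = 2 - \left(G + G\right) \left(c + G\right) = 2 - 2 G \left(G + c\right)$)
$q = 44$ ($q = 4 \cdot 11 = 44$)
$v{\left(b \right)} = - \frac{27}{8}$ ($v{\left(b \right)} = \frac{\left(-3\right)^{3}}{8} = \frac{1}{8} \left(-27\right) = - \frac{27}{8}$)
$q 22 L{\left(4,2 \right)} + v{\left(-12 \right)} = 44 \cdot 22 \left(2 - 2 \cdot 4^{2} - 8 \cdot 2\right) - \frac{27}{8} = 968 \left(2 - 32 - 16\right) - \frac{27}{8} = 968 \left(-46\right) - \frac{27}{8} = -44528 - \frac{27}{8} = - \frac{356251}{8}$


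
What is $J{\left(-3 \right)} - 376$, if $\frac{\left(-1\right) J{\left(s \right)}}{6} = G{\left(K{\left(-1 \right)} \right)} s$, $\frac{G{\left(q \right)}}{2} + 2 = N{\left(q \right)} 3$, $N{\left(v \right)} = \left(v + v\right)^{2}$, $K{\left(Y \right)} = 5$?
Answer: $10352$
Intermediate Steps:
$N{\left(v \right)} = 4 v^{2}$ ($N{\left(v \right)} = \left(2 v\right)^{2} = 4 v^{2}$)
$G{\left(q \right)} = -4 + 24 q^{2}$ ($G{\left(q \right)} = -4 + 2 \cdot 4 q^{2} \cdot 3 = -4 + 2 \cdot 12 q^{2} = -4 + 24 q^{2}$)
$J{\left(s \right)} = - 3576 s$ ($J{\left(s \right)} = - 6 \left(-4 + 24 \cdot 5^{2}\right) s = - 6 \left(-4 + 24 \cdot 25\right) s = - 6 \left(-4 + 600\right) s = - 6 \cdot 596 s = - 3576 s$)
$J{\left(-3 \right)} - 376 = \left(-3576\right) \left(-3\right) - 376 = 10728 - 376 = 10352$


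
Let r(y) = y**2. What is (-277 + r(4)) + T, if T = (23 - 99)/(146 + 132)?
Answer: -36317/139 ≈ -261.27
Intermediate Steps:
T = -38/139 (T = -76/278 = -76*1/278 = -38/139 ≈ -0.27338)
(-277 + r(4)) + T = (-277 + 4**2) - 38/139 = (-277 + 16) - 38/139 = -261 - 38/139 = -36317/139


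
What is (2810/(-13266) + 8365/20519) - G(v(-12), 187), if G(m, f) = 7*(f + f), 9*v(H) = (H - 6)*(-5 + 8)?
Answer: -356289759836/136102527 ≈ -2617.8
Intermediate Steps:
v(H) = -2 + H/3 (v(H) = ((H - 6)*(-5 + 8))/9 = ((-6 + H)*3)/9 = (-18 + 3*H)/9 = -2 + H/3)
G(m, f) = 14*f (G(m, f) = 7*(2*f) = 14*f)
(2810/(-13266) + 8365/20519) - G(v(-12), 187) = (2810/(-13266) + 8365/20519) - 14*187 = (2810*(-1/13266) + 8365*(1/20519)) - 1*2618 = (-1405/6633 + 8365/20519) - 2618 = 26655850/136102527 - 2618 = -356289759836/136102527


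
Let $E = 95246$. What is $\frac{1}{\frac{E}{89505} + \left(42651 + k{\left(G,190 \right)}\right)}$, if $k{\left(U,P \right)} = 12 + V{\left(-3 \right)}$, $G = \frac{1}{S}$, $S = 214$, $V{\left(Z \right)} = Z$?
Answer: $\frac{89505}{3818378546} \approx 2.3441 \cdot 10^{-5}$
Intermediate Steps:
$G = \frac{1}{214} \approx 0.0046729$
$k{\left(U,P \right)} = 9$ ($k{\left(U,P \right)} = 12 - 3 = 9$)
$\frac{1}{\frac{E}{89505} + \left(42651 + k{\left(G,190 \right)}\right)} = \frac{1}{\frac{95246}{89505} + \left(42651 + 9\right)} = \frac{1}{95246 \cdot \frac{1}{89505} + 42660} = \frac{1}{\frac{95246}{89505} + 42660} = \frac{1}{\frac{3818378546}{89505}} = \frac{89505}{3818378546}$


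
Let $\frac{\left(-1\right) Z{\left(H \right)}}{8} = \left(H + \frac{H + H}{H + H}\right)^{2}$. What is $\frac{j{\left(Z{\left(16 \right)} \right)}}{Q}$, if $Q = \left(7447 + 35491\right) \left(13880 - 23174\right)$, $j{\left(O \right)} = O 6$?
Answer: $\frac{1156}{33255481} \approx 3.4761 \cdot 10^{-5}$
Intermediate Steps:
$Z{\left(H \right)} = - 8 \left(1 + H\right)^{2}$ ($Z{\left(H \right)} = - 8 \left(H + \frac{H + H}{H + H}\right)^{2} = - 8 \left(H + \frac{2 H}{2 H}\right)^{2} = - 8 \left(H + 2 H \frac{1}{2 H}\right)^{2} = - 8 \left(H + 1\right)^{2} = - 8 \left(1 + H\right)^{2}$)
$j{\left(O \right)} = 6 O$
$Q = -399065772$ ($Q = 42938 \left(-9294\right) = -399065772$)
$\frac{j{\left(Z{\left(16 \right)} \right)}}{Q} = \frac{6 \left(- 8 \left(1 + 16\right)^{2}\right)}{-399065772} = 6 \left(- 8 \cdot 17^{2}\right) \left(- \frac{1}{399065772}\right) = 6 \left(\left(-8\right) 289\right) \left(- \frac{1}{399065772}\right) = 6 \left(-2312\right) \left(- \frac{1}{399065772}\right) = \left(-13872\right) \left(- \frac{1}{399065772}\right) = \frac{1156}{33255481}$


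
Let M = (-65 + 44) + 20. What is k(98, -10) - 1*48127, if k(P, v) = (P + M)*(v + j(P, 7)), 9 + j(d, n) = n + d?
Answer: -39785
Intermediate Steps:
j(d, n) = -9 + d + n (j(d, n) = -9 + (n + d) = -9 + (d + n) = -9 + d + n)
M = -1 (M = -21 + 20 = -1)
k(P, v) = (-1 + P)*(-2 + P + v) (k(P, v) = (P - 1)*(v + (-9 + P + 7)) = (-1 + P)*(v + (-2 + P)) = (-1 + P)*(-2 + P + v))
k(98, -10) - 1*48127 = (2 - 1*98 - 1*(-10) + 98*(-10) + 98*(-2 + 98)) - 1*48127 = (2 - 98 + 10 - 980 + 98*96) - 48127 = (2 - 98 + 10 - 980 + 9408) - 48127 = 8342 - 48127 = -39785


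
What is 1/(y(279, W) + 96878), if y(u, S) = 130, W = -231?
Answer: 1/97008 ≈ 1.0308e-5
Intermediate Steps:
1/(y(279, W) + 96878) = 1/(130 + 96878) = 1/97008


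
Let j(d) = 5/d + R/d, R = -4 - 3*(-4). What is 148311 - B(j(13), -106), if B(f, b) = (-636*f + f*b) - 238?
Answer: 149291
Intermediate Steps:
R = 8 (R = -4 + 12 = 8)
j(d) = 13/d (j(d) = 5/d + 8/d = 13/d)
B(f, b) = -238 - 636*f + b*f (B(f, b) = (-636*f + b*f) - 238 = -238 - 636*f + b*f)
148311 - B(j(13), -106) = 148311 - (-238 - 8268/13 - 1378/13) = 148311 - (-238 - 636*1 - 106*1) = 148311 - (-238 - 636 - 106) = 148311 - 1*(-980) = 148311 + 980 = 149291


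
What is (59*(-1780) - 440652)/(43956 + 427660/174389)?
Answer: -11894899301/958233818 ≈ -12.413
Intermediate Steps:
(59*(-1780) - 440652)/(43956 + 427660/174389) = (-105020 - 440652)/(43956 + 427660*(1/174389)) = -545672/(43956 + 427660/174389) = -545672/7665870544/174389 = -545672*174389/7665870544 = -11894899301/958233818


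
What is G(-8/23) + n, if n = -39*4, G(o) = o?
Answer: -3596/23 ≈ -156.35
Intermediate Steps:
n = -156
G(-8/23) + n = -8/23 - 156 = -3596/23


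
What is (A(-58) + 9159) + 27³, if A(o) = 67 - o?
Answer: 28967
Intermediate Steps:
(A(-58) + 9159) + 27³ = ((67 - 1*(-58)) + 9159) + 27³ = ((67 + 58) + 9159) + 19683 = (125 + 9159) + 19683 = 9284 + 19683 = 28967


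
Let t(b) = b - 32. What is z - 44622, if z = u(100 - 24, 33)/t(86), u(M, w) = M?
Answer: -1204756/27 ≈ -44621.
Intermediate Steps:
t(b) = -32 + b
z = 38/27 (z = (100 - 24)/(-32 + 86) = 76/54 = 76*(1/54) = 38/27 ≈ 1.4074)
z - 44622 = 38/27 - 44622 = -1204756/27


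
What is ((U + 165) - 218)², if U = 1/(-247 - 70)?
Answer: 282307204/100489 ≈ 2809.3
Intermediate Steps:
U = -1/317 (U = 1/(-317) = -1/317 ≈ -0.0031546)
((U + 165) - 218)² = ((-1/317 + 165) - 218)² = (52304/317 - 218)² = (-16802/317)² = 282307204/100489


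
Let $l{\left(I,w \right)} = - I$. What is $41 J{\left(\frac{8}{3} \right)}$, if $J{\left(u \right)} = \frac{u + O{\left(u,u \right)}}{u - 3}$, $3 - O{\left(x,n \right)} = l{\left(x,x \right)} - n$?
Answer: $-1353$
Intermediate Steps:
$O{\left(x,n \right)} = 3 + n + x$ ($O{\left(x,n \right)} = 3 - \left(- x - n\right) = 3 - \left(- n - x\right) = 3 + \left(n + x\right) = 3 + n + x$)
$J{\left(u \right)} = \frac{3 + 3 u}{-3 + u}$ ($J{\left(u \right)} = \frac{u + \left(3 + u + u\right)}{u - 3} = \frac{u + \left(3 + 2 u\right)}{-3 + u} = \frac{3 + 3 u}{-3 + u}$)
$41 J{\left(\frac{8}{3} \right)} = 41 \frac{3 \left(1 + \frac{8}{3}\right)}{-3 + \frac{8}{3}} = 41 \cdot 3 \frac{1}{- \frac{1}{3}} \cdot \frac{11}{3} = 41 \cdot 3 \left(-3\right) \frac{11}{3} = 41 \left(-33\right) = -1353$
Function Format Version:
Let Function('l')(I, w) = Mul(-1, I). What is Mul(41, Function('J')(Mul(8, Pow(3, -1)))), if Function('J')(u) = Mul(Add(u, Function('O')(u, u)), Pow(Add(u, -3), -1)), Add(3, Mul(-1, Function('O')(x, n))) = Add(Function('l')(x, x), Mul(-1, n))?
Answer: -1353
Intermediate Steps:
Function('O')(x, n) = Add(3, n, x) (Function('O')(x, n) = Add(3, Mul(-1, Add(Mul(-1, x), Mul(-1, n)))) = Add(3, Mul(-1, Add(Mul(-1, n), Mul(-1, x)))) = Add(3, Add(n, x)) = Add(3, n, x))
Function('J')(u) = Mul(Pow(Add(-3, u), -1), Add(3, Mul(3, u))) (Function('J')(u) = Mul(Add(u, Add(3, u, u)), Pow(Add(u, -3), -1)) = Mul(Add(u, Add(3, Mul(2, u))), Pow(Add(-3, u), -1)) = Mul(Add(3, Mul(3, u)), Pow(Add(-3, u), -1)) = Mul(Pow(Add(-3, u), -1), Add(3, Mul(3, u))))
Mul(41, Function('J')(Mul(8, Pow(3, -1)))) = Mul(41, Mul(3, Pow(Add(-3, Mul(8, Pow(3, -1))), -1), Add(1, Mul(8, Pow(3, -1))))) = Mul(41, Mul(3, Pow(Add(-3, Mul(8, Rational(1, 3))), -1), Add(1, Mul(8, Rational(1, 3))))) = Mul(41, Mul(3, Pow(Add(-3, Rational(8, 3)), -1), Add(1, Rational(8, 3)))) = Mul(41, Mul(3, Pow(Rational(-1, 3), -1), Rational(11, 3))) = Mul(41, Mul(3, -3, Rational(11, 3))) = Mul(41, -33) = -1353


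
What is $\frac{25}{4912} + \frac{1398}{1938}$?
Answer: $\frac{1152571}{1586576} \approx 0.72645$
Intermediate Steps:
$\frac{25}{4912} + \frac{1398}{1938} = 25 \cdot \frac{1}{4912} + 1398 \cdot \frac{1}{1938} = \frac{25}{4912} + \frac{233}{323} = \frac{1152571}{1586576}$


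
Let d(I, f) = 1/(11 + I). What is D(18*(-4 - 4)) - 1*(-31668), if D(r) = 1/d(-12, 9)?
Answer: 31667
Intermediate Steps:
D(r) = -1 (D(r) = 1/(1/(11 - 12)) = 1/(1/(-1)) = 1/(-1) = -1)
D(18*(-4 - 4)) - 1*(-31668) = -1 - 1*(-31668) = -1 + 31668 = 31667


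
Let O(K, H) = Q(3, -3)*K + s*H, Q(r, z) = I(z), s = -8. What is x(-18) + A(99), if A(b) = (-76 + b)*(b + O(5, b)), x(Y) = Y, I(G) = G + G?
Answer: -16647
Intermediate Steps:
I(G) = 2*G
Q(r, z) = 2*z
O(K, H) = -8*H - 6*K (O(K, H) = (2*(-3))*K - 8*H = -6*K - 8*H = -8*H - 6*K)
A(b) = (-76 + b)*(-30 - 7*b) (A(b) = (-76 + b)*(b + (-8*b - 6*5)) = (-76 + b)*(b + (-8*b - 30)) = (-76 + b)*(b + (-30 - 8*b)) = (-76 + b)*(-30 - 7*b))
x(-18) + A(99) = -18 + (2280 - 7*99**2 + 502*99) = -18 + (2280 - 7*9801 + 49698) = -18 + (2280 - 68607 + 49698) = -18 - 16629 = -16647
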